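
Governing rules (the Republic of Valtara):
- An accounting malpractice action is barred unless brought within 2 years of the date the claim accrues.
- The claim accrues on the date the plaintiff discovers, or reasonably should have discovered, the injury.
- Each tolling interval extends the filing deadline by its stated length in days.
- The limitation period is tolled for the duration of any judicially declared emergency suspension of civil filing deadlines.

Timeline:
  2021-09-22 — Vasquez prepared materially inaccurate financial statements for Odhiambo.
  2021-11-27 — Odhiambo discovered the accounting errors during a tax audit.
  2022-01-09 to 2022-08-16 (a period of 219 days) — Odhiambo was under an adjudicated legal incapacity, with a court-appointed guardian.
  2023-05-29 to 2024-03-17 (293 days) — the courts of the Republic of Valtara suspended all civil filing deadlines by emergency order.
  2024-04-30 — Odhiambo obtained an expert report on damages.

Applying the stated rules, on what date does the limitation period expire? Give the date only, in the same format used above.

Under the discovery rule, the claim accrued on 2021-11-27, when Odhiambo discovered the injury — not on the 2021-09-22 date of the underlying act.
2 years from 2021-11-27 is 2023-11-27.
Because the emergency suspension of filing deadlines ran from 2023-05-29 to 2024-03-17, the deadline is extended by 293 days to 2024-09-15.
Although the plaintiff's incapacity ran from 2022-01-09 to 2022-08-16, the stated rules do not make that a tolling event, so it is disregarded.
None of the other events listed affects the running of the period under the stated rules.

2024-09-15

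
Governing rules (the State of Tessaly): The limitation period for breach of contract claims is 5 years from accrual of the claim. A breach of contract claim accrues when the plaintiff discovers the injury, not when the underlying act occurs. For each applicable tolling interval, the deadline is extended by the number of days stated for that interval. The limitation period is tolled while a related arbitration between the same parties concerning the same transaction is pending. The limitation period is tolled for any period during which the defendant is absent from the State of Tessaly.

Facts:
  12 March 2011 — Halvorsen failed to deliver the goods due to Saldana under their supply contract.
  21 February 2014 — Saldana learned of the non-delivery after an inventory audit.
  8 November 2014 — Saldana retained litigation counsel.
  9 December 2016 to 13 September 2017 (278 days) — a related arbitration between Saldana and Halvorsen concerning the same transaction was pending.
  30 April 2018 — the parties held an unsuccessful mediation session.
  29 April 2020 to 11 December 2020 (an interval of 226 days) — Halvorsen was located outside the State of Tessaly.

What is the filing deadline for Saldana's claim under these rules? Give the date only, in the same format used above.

26 November 2019

Under the discovery rule, the claim accrued on 21 February 2014, when Saldana discovered the injury — not on the 12 March 2011 date of the underlying act.
Adding the 5 years base period to 21 February 2014 gives a deadline of 21 February 2019, before any tolling.
The pending related arbitration from 9 December 2016 to 13 September 2017 tolled the period for 278 days, extending the deadline to 26 November 2019.
The defendant's absence from the jurisdiction from 29 April 2020 to 11 December 2020 began after the period had already run on 26 November 2019, so it has no tolling effect.
The other events in the timeline have no effect on the limitation period under the stated rules.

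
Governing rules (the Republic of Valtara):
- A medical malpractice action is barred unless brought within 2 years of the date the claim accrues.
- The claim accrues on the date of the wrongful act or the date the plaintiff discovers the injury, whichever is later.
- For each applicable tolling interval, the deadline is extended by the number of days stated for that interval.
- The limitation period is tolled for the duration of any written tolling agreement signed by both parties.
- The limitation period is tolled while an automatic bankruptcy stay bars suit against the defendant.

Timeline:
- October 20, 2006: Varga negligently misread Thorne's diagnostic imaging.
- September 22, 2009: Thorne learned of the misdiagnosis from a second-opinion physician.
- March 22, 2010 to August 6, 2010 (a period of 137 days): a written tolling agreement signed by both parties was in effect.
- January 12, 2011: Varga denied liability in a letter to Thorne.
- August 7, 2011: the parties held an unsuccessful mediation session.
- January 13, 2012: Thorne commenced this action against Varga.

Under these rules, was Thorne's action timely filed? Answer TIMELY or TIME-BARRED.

TIMELY

Taking the later of the act (October 20, 2006) and discovery (September 22, 2009), the claim accrued on September 22, 2009.
Adding the 2 years base period to September 22, 2009 gives a deadline of September 22, 2011, before any tolling.
The written tolling agreement from March 22, 2010 to August 6, 2010 tolled the period for 137 days, extending the deadline to February 6, 2012.
The other events in the timeline have no effect on the limitation period under the stated rules.
Filing on January 13, 2012 beat the February 6, 2012 deadline — the action is timely.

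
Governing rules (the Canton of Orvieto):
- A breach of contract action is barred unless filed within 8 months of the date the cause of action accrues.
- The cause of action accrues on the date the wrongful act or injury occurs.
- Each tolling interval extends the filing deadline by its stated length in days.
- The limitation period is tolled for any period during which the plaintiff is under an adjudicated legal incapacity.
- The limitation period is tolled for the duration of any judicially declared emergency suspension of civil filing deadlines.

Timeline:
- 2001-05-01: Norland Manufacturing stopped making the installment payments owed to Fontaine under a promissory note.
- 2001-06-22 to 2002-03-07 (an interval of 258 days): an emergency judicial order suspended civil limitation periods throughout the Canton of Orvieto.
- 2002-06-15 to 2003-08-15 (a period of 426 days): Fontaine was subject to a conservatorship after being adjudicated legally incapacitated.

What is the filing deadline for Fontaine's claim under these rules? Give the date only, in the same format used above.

The limitation period began to run on 2001-05-01.
Adding the 8 months base period to 2001-05-01 gives a deadline of 2002-01-01, before any tolling.
The period was tolled for 258 days by the emergency suspension of filing deadlines (2001-06-22 to 2002-03-07), pushing the deadline to 2002-09-16.
The period was tolled for 426 days by the plaintiff's legal incapacity (2002-06-15 to 2003-08-15), pushing the deadline to 2003-11-16.

2003-11-16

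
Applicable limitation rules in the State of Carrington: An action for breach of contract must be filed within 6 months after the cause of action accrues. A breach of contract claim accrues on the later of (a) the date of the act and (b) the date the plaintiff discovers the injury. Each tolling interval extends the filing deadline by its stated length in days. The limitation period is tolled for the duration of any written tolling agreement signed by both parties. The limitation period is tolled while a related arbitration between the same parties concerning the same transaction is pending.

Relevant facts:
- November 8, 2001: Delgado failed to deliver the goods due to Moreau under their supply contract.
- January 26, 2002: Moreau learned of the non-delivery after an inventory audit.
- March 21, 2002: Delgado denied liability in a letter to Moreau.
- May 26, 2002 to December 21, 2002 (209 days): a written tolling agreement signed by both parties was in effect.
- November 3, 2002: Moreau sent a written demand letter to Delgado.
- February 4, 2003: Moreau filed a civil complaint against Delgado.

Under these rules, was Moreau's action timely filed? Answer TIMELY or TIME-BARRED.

Taking the later of the act (November 8, 2001) and discovery (January 26, 2002), the claim accrued on January 26, 2002.
Adding the 6 months base period to January 26, 2002 gives a deadline of July 26, 2002, before any tolling.
Because the written tolling agreement ran from May 26, 2002 to December 21, 2002, the deadline is extended by 209 days to February 20, 2003.
Nothing else in the chronology tolls or restarts the period.
The February 4, 2003 filing precedes the February 20, 2003 deadline; the claim is timely.

TIMELY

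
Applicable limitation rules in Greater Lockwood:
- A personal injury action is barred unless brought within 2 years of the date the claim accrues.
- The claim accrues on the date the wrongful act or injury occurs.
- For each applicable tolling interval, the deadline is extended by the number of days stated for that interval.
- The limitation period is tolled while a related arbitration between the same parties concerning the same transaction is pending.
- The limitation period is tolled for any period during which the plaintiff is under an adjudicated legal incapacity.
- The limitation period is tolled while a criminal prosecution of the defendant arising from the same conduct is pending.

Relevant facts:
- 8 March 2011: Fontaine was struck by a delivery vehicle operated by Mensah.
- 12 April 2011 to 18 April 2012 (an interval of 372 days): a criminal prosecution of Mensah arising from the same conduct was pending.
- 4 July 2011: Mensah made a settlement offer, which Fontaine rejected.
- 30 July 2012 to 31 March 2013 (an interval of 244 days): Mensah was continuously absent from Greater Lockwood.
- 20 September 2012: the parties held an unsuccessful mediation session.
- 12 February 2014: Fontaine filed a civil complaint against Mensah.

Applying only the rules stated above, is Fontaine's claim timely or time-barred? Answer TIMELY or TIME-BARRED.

TIMELY

The limitation period began to run on 8 March 2011.
2 years from 8 March 2011 is 8 March 2013.
Because the pending criminal prosecution ran from 12 April 2011 to 18 April 2012, the deadline is extended by 372 days to 15 March 2014.
No stated provision tolls the period for the defendant's absence, so the interval from 30 July 2012 to 31 March 2013 has no effect on the deadline.
None of the other events listed affects the running of the period under the stated rules.
Filing on 12 February 2014 beat the 15 March 2014 deadline — the action is timely.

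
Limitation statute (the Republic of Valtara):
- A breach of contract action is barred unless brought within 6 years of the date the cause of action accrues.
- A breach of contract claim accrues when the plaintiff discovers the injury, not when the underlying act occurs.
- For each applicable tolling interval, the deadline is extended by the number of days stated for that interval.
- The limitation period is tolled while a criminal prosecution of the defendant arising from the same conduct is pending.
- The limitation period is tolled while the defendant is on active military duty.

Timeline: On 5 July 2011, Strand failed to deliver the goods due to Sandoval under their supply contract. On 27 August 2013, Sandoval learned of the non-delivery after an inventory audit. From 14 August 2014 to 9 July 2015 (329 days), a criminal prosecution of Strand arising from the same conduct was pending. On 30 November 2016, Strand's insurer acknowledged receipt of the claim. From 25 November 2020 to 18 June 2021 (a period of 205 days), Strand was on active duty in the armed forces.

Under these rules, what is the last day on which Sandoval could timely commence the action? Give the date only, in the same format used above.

21 July 2020

Under the discovery rule, the claim accrued on 27 August 2013, when Sandoval discovered the injury — not on the 5 July 2011 date of the underlying act.
The untolled deadline — 6 years after 27 August 2013 — is 27 August 2019.
The period was tolled for 329 days by the pending criminal prosecution (14 August 2014 to 9 July 2015), pushing the deadline to 21 July 2020.
By the time the defendant's active military service began on 25 November 2020, the limitation period had already expired on 21 July 2020; that interval cannot revive it.
None of the other events listed affects the running of the period under the stated rules.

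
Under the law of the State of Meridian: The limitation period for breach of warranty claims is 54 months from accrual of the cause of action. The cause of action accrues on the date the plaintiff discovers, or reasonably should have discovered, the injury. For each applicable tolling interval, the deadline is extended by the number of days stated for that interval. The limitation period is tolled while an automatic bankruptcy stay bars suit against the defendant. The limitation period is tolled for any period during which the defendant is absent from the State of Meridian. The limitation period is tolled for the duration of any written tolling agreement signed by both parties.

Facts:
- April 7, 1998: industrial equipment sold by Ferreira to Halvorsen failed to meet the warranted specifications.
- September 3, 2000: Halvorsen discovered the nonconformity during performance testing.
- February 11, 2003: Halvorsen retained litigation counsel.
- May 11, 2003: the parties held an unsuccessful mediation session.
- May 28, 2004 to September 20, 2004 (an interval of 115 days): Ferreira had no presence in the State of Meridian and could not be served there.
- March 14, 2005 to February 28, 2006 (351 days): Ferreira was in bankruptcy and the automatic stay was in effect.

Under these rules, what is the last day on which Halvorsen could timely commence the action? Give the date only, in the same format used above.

June 12, 2006

Under the discovery rule, the claim accrued on September 3, 2000, when Halvorsen discovered the injury — not on the April 7, 1998 date of the underlying act.
54 months from September 3, 2000 is March 3, 2005.
Because the defendant's absence from the jurisdiction ran from May 28, 2004 to September 20, 2004, the deadline is extended by 115 days to June 26, 2005.
The period was tolled for 351 days by the automatic bankruptcy stay (March 14, 2005 to February 28, 2006), pushing the deadline to June 12, 2006.
Nothing else in the chronology tolls or restarts the period.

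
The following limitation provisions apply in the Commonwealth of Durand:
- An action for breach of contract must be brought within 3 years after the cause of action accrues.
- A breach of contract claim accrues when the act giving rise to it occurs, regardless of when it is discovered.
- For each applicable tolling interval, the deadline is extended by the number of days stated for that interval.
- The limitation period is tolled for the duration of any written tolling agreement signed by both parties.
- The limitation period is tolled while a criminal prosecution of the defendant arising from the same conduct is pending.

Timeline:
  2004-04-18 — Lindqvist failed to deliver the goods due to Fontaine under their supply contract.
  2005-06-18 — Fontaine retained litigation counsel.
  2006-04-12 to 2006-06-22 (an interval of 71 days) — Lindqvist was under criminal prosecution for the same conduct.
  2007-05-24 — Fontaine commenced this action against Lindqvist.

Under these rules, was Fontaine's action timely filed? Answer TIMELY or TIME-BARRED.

TIMELY

The limitation period began to run on 2004-04-18.
Adding the 3 years base period to 2004-04-18 gives a deadline of 2007-04-18, before any tolling.
The period was tolled for 71 days by the pending criminal prosecution (2006-04-12 to 2006-06-22), pushing the deadline to 2007-06-28.
The other events in the timeline have no effect on the limitation period under the stated rules.
The 2007-05-24 filing precedes the 2007-06-28 deadline; the claim is timely.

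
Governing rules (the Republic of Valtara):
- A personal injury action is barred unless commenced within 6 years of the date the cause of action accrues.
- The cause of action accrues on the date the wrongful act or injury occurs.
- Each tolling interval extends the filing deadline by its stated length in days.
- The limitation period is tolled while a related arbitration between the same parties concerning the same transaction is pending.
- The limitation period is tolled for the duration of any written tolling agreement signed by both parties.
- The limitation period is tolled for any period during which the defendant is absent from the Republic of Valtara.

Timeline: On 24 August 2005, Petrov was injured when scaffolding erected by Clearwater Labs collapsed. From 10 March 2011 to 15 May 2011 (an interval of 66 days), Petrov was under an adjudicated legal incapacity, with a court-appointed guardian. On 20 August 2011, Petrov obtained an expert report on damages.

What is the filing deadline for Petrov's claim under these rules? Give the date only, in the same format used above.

The limitation period began to run on 24 August 2005.
The untolled deadline — 6 years after 24 August 2005 — is 24 August 2011.
The plaintiff's legal incapacity from 10 March 2011 to 15 May 2011 does not toll the period, because no stated rule makes the plaintiff's incapacity a tolling event.
The other events in the timeline have no effect on the limitation period under the stated rules.

24 August 2011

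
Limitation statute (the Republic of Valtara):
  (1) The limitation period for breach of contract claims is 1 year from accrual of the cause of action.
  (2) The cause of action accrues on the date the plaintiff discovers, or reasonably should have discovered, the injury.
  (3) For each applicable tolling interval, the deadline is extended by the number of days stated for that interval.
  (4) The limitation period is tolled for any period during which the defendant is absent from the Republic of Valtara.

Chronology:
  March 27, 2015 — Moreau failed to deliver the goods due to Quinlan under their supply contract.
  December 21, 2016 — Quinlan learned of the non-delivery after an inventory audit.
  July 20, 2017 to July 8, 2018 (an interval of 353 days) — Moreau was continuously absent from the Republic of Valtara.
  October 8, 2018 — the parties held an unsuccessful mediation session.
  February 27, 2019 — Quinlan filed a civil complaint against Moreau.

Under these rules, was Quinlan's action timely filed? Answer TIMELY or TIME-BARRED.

Under the discovery rule, the claim accrued on December 21, 2016, when Quinlan discovered the injury — not on the March 27, 2015 date of the underlying act.
The untolled deadline — 1 year after December 21, 2016 — is December 21, 2017.
The defendant's absence from the jurisdiction from July 20, 2017 to July 8, 2018 tolled the period for 353 days, extending the deadline to December 9, 2018.
Nothing else in the chronology tolls or restarts the period.
Quinlan filed on February 27, 2019, after the December 9, 2018 deadline, so the action is time-barred.

TIME-BARRED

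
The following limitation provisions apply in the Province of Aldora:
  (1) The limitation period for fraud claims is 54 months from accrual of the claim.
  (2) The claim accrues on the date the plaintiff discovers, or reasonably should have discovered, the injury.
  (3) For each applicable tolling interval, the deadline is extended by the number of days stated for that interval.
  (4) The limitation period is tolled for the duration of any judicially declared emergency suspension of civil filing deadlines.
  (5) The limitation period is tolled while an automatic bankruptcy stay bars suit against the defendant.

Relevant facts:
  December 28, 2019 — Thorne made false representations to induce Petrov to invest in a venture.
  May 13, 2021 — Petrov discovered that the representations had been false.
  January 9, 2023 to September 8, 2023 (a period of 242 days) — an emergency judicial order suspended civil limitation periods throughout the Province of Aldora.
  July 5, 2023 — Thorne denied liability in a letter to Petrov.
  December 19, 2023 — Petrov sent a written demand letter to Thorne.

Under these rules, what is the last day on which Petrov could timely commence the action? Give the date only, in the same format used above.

July 13, 2026

The claim did not accrue until Petrov discovered the injury on May 13, 2021; the December 28, 2019 act date does not start the clock under the stated rule.
The untolled deadline — 54 months after May 13, 2021 — is November 13, 2025.
Because the emergency suspension of filing deadlines ran from January 9, 2023 to September 8, 2023, the deadline is extended by 242 days to July 13, 2026.
None of the other events listed affects the running of the period under the stated rules.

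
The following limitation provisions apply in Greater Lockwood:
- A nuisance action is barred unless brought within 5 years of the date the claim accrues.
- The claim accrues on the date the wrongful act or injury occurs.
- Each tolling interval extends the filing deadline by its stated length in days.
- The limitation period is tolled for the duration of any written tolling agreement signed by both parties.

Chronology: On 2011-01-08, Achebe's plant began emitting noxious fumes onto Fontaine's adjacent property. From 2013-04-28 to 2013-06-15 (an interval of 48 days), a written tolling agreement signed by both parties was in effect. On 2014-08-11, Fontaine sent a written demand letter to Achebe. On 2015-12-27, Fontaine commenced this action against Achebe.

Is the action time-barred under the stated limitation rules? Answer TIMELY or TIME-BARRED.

The claim accrued on 2011-01-08, the date of the act.
Adding the 5 years base period to 2011-01-08 gives a deadline of 2016-01-08, before any tolling.
The period was tolled for 48 days by the written tolling agreement (2013-04-28 to 2013-06-15), pushing the deadline to 2016-02-25.
The other events in the timeline have no effect on the limitation period under the stated rules.
Filing on 2015-12-27 beat the 2016-02-25 deadline — the action is timely.

TIMELY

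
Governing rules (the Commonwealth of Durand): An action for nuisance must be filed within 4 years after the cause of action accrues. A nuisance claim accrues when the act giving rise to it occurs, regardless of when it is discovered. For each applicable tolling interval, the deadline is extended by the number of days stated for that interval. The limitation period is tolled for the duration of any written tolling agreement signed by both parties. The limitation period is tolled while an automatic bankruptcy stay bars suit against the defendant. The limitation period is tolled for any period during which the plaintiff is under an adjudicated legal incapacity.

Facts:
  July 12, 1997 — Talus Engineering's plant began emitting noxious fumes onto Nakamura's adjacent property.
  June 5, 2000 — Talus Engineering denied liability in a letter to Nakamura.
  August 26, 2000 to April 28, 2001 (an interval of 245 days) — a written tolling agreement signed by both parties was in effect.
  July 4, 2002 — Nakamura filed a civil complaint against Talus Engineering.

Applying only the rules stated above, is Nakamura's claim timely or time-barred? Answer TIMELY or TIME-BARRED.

The cause of action accrued on July 12, 1997, the date of the act.
4 years from July 12, 1997 is July 12, 2001.
The written tolling agreement from August 26, 2000 to April 28, 2001 tolled the period for 245 days, extending the deadline to March 14, 2002.
The other events in the timeline have no effect on the limitation period under the stated rules.
Filing on July 4, 2002 missed the March 14, 2002 deadline — the action is time-barred.

TIME-BARRED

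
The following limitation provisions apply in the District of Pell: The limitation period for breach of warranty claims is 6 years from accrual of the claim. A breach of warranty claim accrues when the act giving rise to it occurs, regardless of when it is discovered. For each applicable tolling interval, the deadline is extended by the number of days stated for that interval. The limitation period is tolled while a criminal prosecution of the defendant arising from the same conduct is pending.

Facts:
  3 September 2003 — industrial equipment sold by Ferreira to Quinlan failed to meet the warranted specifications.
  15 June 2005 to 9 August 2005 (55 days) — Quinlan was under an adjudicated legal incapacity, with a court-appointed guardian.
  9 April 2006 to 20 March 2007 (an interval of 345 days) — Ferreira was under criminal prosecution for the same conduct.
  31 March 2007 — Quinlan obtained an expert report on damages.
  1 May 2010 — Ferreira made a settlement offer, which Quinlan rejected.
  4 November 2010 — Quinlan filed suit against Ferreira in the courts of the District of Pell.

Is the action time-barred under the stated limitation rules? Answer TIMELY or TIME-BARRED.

The claim accrued on 3 September 2003, when the wrongful act occurred.
6 years from 3 September 2003 is 3 September 2009.
Because the pending criminal prosecution ran from 9 April 2006 to 20 March 2007, the deadline is extended by 345 days to 14 August 2010.
The plaintiff's legal incapacity from 15 June 2005 to 9 August 2005 does not toll the period, because no stated rule makes the plaintiff's incapacity a tolling event.
The other events in the timeline have no effect on the limitation period under the stated rules.
The 4 November 2010 filing falls after the 14 August 2010 deadline; the claim is time-barred.

TIME-BARRED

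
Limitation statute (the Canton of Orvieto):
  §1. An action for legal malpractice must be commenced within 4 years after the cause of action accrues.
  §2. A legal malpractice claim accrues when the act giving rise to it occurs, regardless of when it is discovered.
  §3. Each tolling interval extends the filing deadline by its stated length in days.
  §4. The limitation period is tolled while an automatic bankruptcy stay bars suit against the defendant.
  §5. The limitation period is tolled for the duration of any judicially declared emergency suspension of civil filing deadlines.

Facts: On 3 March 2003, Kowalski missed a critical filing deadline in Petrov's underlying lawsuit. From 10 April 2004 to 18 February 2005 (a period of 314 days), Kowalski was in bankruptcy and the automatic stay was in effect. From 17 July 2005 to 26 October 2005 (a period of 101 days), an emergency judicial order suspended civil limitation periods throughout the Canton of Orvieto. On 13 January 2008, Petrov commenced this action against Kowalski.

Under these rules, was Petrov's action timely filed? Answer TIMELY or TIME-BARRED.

The limitation period began to run on 3 March 2003.
The untolled deadline — 4 years after 3 March 2003 — is 3 March 2007.
Because the automatic bankruptcy stay ran from 10 April 2004 to 18 February 2005, the deadline is extended by 314 days to 11 January 2008.
The period was tolled for 101 days by the emergency suspension of filing deadlines (17 July 2005 to 26 October 2005), pushing the deadline to 21 April 2008.
The 13 January 2008 filing precedes the 21 April 2008 deadline; the claim is timely.

TIMELY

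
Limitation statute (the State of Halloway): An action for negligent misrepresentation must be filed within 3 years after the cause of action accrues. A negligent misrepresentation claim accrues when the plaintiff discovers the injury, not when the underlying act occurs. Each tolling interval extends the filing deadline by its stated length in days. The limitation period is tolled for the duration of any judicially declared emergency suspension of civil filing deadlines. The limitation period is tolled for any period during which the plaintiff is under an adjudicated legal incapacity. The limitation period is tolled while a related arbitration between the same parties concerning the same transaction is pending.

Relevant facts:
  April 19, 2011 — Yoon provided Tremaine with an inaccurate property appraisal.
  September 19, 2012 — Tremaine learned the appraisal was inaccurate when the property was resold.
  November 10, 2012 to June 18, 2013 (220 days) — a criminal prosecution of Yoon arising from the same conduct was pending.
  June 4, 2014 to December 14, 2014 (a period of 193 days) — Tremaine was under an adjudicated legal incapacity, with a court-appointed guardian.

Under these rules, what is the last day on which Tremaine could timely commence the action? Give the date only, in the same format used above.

March 30, 2016

Under the discovery rule, the claim accrued on September 19, 2012, when Tremaine discovered the injury — not on the April 19, 2011 date of the underlying act.
The untolled deadline — 3 years after September 19, 2012 — is September 19, 2015.
The plaintiff's legal incapacity from June 4, 2014 to December 14, 2014 tolled the period for 193 days, extending the deadline to March 30, 2016.
No stated provision tolls the period for a criminal prosecution, so the interval from November 10, 2012 to June 18, 2013 has no effect on the deadline.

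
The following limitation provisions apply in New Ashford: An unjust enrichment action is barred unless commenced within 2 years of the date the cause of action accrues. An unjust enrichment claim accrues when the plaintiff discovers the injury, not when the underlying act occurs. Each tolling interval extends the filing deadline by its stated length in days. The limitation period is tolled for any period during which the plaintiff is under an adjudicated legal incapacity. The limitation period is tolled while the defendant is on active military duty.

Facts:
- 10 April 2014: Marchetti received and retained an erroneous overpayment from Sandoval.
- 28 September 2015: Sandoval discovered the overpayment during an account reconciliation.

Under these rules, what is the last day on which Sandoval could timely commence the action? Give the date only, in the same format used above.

28 September 2017

Accrual is tied to discovery, so the period began on 28 September 2015 rather than on 10 April 2014 when the act occurred.
2 years from 28 September 2015 is 28 September 2017.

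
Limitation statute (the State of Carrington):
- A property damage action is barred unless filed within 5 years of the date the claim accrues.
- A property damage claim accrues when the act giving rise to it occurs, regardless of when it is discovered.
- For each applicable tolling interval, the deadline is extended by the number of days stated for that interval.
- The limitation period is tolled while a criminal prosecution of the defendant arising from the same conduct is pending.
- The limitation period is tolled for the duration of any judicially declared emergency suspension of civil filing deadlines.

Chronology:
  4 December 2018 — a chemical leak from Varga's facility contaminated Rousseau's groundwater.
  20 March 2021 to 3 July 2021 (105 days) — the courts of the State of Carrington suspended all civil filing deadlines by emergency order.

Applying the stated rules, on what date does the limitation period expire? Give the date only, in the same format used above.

The claim accrued on 4 December 2018, when the wrongful act occurred.
Adding the 5 years base period to 4 December 2018 gives a deadline of 4 December 2023, before any tolling.
The period was tolled for 105 days by the emergency suspension of filing deadlines (20 March 2021 to 3 July 2021), pushing the deadline to 18 March 2024.

18 March 2024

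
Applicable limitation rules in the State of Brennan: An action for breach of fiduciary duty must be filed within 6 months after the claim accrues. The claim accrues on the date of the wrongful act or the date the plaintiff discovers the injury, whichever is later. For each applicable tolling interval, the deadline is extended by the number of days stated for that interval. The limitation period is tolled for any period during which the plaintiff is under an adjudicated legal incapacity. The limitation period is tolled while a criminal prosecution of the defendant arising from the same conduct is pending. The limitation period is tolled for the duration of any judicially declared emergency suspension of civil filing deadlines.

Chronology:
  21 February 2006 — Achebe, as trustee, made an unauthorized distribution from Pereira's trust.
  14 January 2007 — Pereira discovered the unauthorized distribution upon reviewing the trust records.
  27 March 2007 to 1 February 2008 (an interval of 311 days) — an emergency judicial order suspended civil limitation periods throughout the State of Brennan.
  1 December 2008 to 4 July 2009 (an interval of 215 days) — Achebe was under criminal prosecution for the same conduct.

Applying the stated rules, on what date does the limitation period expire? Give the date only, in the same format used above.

20 May 2008

The claim accrued on 14 January 2007 — the later of the 21 February 2006 act and the 14 January 2007 discovery.
The untolled deadline — 6 months after 14 January 2007 — is 14 July 2007.
The emergency suspension of filing deadlines from 27 March 2007 to 1 February 2008 tolled the period for 311 days, extending the deadline to 20 May 2008.
The pending criminal prosecution from 1 December 2008 to 4 July 2009 began after the period had already run on 20 May 2008, so it has no tolling effect.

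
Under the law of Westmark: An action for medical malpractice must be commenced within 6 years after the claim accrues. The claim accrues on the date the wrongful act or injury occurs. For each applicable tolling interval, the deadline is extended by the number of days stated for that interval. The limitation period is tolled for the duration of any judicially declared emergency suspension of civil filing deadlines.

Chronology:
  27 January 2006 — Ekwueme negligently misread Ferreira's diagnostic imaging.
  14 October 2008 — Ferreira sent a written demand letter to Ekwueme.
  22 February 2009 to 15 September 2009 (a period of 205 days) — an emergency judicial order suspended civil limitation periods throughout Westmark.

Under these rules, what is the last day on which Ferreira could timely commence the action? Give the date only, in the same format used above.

The claim accrued on 27 January 2006, the date of the act.
6 years from 27 January 2006 is 27 January 2012.
The period was tolled for 205 days by the emergency suspension of filing deadlines (22 February 2009 to 15 September 2009), pushing the deadline to 19 August 2012.
The other events in the timeline have no effect on the limitation period under the stated rules.

19 August 2012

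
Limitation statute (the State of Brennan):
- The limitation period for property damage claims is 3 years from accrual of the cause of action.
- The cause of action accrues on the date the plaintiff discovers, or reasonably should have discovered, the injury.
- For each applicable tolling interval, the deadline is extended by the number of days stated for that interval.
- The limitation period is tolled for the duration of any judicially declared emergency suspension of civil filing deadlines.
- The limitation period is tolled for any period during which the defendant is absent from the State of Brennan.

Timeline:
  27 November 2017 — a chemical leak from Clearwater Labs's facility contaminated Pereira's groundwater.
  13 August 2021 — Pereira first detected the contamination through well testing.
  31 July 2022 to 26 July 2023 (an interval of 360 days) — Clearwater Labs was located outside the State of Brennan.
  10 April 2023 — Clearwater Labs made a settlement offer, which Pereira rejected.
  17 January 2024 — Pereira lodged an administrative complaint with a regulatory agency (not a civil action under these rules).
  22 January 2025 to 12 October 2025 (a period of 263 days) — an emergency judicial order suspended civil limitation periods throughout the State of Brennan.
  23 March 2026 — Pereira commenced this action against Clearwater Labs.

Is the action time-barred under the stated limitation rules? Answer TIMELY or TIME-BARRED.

Accrual is tied to discovery, so the period began on 13 August 2021 rather than on 27 November 2017 when the act occurred.
The untolled deadline — 3 years after 13 August 2021 — is 13 August 2024.
The defendant's absence from the jurisdiction from 31 July 2022 to 26 July 2023 tolled the period for 360 days, extending the deadline to 8 August 2025.
Because the emergency suspension of filing deadlines ran from 22 January 2025 to 12 October 2025, the deadline is extended by 263 days to 28 April 2026.
Nothing else in the chronology tolls or restarts the period.
Filing on 23 March 2026 beat the 28 April 2026 deadline — the action is timely.

TIMELY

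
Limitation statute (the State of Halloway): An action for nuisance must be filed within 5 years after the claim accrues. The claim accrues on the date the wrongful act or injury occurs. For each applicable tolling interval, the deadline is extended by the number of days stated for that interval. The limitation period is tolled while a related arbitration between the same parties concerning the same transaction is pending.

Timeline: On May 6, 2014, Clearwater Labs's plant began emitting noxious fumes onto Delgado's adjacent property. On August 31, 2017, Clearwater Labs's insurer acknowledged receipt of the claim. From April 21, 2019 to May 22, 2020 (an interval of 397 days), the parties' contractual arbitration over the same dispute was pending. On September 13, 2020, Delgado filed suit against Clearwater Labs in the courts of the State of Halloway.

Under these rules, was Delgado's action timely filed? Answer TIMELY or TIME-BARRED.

TIME-BARRED

The claim accrued on May 6, 2014, when the wrongful act occurred.
5 years from May 6, 2014 is May 6, 2019.
The pending related arbitration from April 21, 2019 to May 22, 2020 tolled the period for 397 days, extending the deadline to June 6, 2020.
Nothing else in the chronology tolls or restarts the period.
The September 13, 2020 filing falls after the June 6, 2020 deadline; the claim is time-barred.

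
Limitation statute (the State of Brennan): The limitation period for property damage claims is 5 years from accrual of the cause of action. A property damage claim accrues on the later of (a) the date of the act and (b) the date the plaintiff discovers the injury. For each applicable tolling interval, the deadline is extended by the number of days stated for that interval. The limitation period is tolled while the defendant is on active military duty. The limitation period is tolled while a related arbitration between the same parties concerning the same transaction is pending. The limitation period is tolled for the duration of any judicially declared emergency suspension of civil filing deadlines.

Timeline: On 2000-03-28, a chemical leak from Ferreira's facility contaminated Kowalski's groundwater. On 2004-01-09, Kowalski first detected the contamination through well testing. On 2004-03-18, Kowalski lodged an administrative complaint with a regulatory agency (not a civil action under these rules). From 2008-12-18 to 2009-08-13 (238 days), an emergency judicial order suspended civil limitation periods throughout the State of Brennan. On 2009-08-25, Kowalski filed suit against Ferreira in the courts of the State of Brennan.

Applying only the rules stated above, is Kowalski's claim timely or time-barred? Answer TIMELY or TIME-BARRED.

Taking the later of the act (2000-03-28) and discovery (2004-01-09), the claim accrued on 2004-01-09.
Adding the 5 years base period to 2004-01-09 gives a deadline of 2009-01-09, before any tolling.
The period was tolled for 238 days by the emergency suspension of filing deadlines (2008-12-18 to 2009-08-13), pushing the deadline to 2009-09-04.
None of the other events listed affects the running of the period under the stated rules.
Filing on 2009-08-25 beat the 2009-09-04 deadline — the action is timely.

TIMELY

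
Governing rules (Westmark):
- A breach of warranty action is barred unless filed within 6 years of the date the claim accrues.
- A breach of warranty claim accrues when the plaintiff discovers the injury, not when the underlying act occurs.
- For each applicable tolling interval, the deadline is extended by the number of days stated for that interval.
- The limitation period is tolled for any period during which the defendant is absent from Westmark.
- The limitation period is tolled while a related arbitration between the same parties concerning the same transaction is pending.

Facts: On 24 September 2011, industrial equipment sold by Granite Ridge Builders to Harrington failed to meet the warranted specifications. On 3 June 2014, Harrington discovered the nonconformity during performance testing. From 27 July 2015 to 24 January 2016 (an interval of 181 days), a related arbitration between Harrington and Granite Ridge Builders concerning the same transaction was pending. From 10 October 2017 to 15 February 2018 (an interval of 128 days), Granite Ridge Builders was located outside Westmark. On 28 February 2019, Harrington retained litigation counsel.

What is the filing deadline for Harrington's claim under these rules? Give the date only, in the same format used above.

Accrual is tied to discovery, so the period began on 3 June 2014 rather than on 24 September 2011 when the act occurred.
The untolled deadline — 6 years after 3 June 2014 — is 3 June 2020.
Because the pending related arbitration ran from 27 July 2015 to 24 January 2016, the deadline is extended by 181 days to 1 December 2020.
The period was tolled for 128 days by the defendant's absence from the jurisdiction (10 October 2017 to 15 February 2018), pushing the deadline to 8 April 2021.
Nothing else in the chronology tolls or restarts the period.

8 April 2021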